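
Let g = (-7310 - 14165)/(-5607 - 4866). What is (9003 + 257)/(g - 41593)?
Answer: -48489990/217791007 ≈ -0.22264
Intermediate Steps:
g = 21475/10473 (g = -21475/(-10473) = -21475*(-1/10473) = 21475/10473 ≈ 2.0505)
(9003 + 257)/(g - 41593) = (9003 + 257)/(21475/10473 - 41593) = 9260/(-435582014/10473) = 9260*(-10473/435582014) = -48489990/217791007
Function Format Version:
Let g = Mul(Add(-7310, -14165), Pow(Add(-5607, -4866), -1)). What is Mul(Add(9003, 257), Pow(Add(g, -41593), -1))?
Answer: Rational(-48489990, 217791007) ≈ -0.22264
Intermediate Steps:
g = Rational(21475, 10473) (g = Mul(-21475, Pow(-10473, -1)) = Mul(-21475, Rational(-1, 10473)) = Rational(21475, 10473) ≈ 2.0505)
Mul(Add(9003, 257), Pow(Add(g, -41593), -1)) = Mul(Add(9003, 257), Pow(Add(Rational(21475, 10473), -41593), -1)) = Mul(9260, Pow(Rational(-435582014, 10473), -1)) = Mul(9260, Rational(-10473, 435582014)) = Rational(-48489990, 217791007)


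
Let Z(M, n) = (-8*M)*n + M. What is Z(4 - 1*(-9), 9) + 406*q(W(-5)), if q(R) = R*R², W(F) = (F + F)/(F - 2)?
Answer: 12773/49 ≈ 260.67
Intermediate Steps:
W(F) = 2*F/(-2 + F) (W(F) = (2*F)/(-2 + F) = 2*F/(-2 + F))
q(R) = R³
Z(M, n) = M - 8*M*n (Z(M, n) = -8*M*n + M = M - 8*M*n)
Z(4 - 1*(-9), 9) + 406*q(W(-5)) = (4 - 1*(-9))*(1 - 8*9) + 406*(2*(-5)/(-2 - 5))³ = (4 + 9)*(1 - 72) + 406*(2*(-5)/(-7))³ = 13*(-71) + 406*(2*(-5)*(-⅐))³ = -923 + 406*(10/7)³ = -923 + 406*(1000/343) = -923 + 58000/49 = 12773/49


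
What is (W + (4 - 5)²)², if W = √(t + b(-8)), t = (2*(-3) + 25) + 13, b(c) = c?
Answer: 25 + 4*√6 ≈ 34.798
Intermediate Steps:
t = 32 (t = (-6 + 25) + 13 = 19 + 13 = 32)
W = 2*√6 (W = √(32 - 8) = √24 = 2*√6 ≈ 4.8990)
(W + (4 - 5)²)² = (2*√6 + (4 - 5)²)² = (2*√6 + (-1)²)² = (2*√6 + 1)² = (1 + 2*√6)²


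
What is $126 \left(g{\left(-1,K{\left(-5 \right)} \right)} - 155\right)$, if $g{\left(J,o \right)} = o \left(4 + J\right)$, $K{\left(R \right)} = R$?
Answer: $-21420$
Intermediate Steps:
$126 \left(g{\left(-1,K{\left(-5 \right)} \right)} - 155\right) = 126 \left(- 5 \left(4 - 1\right) - 155\right) = 126 \left(\left(-5\right) 3 - 155\right) = 126 \left(-15 - 155\right) = 126 \left(-170\right) = -21420$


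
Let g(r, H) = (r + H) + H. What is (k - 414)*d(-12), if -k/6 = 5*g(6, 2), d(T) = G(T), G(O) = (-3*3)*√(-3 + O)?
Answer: 6426*I*√15 ≈ 24888.0*I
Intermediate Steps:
g(r, H) = r + 2*H (g(r, H) = (H + r) + H = r + 2*H)
G(O) = -9*√(-3 + O)
d(T) = -9*√(-3 + T)
k = -300 (k = -30*(6 + 2*2) = -30*(6 + 4) = -30*10 = -6*50 = -300)
(k - 414)*d(-12) = (-300 - 414)*(-9*√(-3 - 12)) = -(-6426)*√(-15) = -(-6426)*I*√15 = 6426*I*√15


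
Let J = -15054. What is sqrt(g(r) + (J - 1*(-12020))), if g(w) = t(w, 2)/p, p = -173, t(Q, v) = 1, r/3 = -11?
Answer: I*sqrt(90804759)/173 ≈ 55.082*I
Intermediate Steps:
r = -33 (r = 3*(-11) = -33)
g(w) = -1/173 (g(w) = 1/(-173) = 1*(-1/173) = -1/173)
sqrt(g(r) + (J - 1*(-12020))) = sqrt(-1/173 + (-15054 - 1*(-12020))) = sqrt(-1/173 + (-15054 + 12020)) = sqrt(-1/173 - 3034) = sqrt(-524883/173) = I*sqrt(90804759)/173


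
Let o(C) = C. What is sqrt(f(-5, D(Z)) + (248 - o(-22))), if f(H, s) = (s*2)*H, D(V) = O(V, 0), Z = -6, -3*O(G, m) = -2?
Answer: sqrt(2370)/3 ≈ 16.228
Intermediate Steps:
O(G, m) = 2/3 (O(G, m) = -1/3*(-2) = 2/3)
D(V) = 2/3
f(H, s) = 2*H*s (f(H, s) = (2*s)*H = 2*H*s)
sqrt(f(-5, D(Z)) + (248 - o(-22))) = sqrt(2*(-5)*(2/3) + (248 - 1*(-22))) = sqrt(-20/3 + (248 + 22)) = sqrt(-20/3 + 270) = sqrt(790/3) = sqrt(2370)/3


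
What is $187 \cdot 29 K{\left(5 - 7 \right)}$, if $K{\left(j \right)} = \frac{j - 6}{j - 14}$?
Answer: $\frac{5423}{2} \approx 2711.5$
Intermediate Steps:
$K{\left(j \right)} = \frac{-6 + j}{-14 + j}$
$187 \cdot 29 K{\left(5 - 7 \right)} = 187 \cdot 29 \frac{-6 + \left(5 - 7\right)}{-14 + \left(5 - 7\right)} = 5423 \frac{-6 + \left(5 - 7\right)}{-14 + \left(5 - 7\right)} = 5423 \frac{-6 - 2}{-14 - 2} = 5423 \frac{1}{-16} \left(-8\right) = 5423 \left(\left(- \frac{1}{16}\right) \left(-8\right)\right) = 5423 \cdot \frac{1}{2} = \frac{5423}{2}$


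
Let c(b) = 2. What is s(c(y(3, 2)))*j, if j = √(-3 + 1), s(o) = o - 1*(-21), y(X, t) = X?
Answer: 23*I*√2 ≈ 32.527*I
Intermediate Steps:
s(o) = 21 + o (s(o) = o + 21 = 21 + o)
j = I*√2 (j = √(-2) = I*√2 ≈ 1.4142*I)
s(c(y(3, 2)))*j = (21 + 2)*(I*√2) = 23*(I*√2) = 23*I*√2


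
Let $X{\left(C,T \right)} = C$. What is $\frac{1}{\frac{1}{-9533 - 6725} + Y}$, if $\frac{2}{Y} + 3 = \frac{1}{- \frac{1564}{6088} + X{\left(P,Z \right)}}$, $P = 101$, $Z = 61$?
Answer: $- \frac{7453821518}{4986169267} \approx -1.4949$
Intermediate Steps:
$Y = - \frac{306662}{458471}$ ($Y = \frac{2}{-3 + \frac{1}{- \frac{1564}{6088} + 101}} = \frac{2}{-3 + \frac{1}{\left(-1564\right) \frac{1}{6088} + 101}} = \frac{2}{-3 + \frac{1}{- \frac{391}{1522} + 101}} = \frac{2}{-3 + \frac{1}{\frac{153331}{1522}}} = \frac{2}{-3 + \frac{1522}{153331}} = \frac{2}{- \frac{458471}{153331}} = 2 \left(- \frac{153331}{458471}\right) = - \frac{306662}{458471} \approx -0.66888$)
$\frac{1}{\frac{1}{-9533 - 6725} + Y} = \frac{1}{\frac{1}{-9533 - 6725} - \frac{306662}{458471}} = \frac{1}{\frac{1}{-16258} - \frac{306662}{458471}} = \frac{1}{- \frac{1}{16258} - \frac{306662}{458471}} = \frac{1}{- \frac{4986169267}{7453821518}} = - \frac{7453821518}{4986169267}$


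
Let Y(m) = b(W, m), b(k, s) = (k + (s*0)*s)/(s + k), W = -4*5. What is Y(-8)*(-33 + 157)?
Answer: 620/7 ≈ 88.571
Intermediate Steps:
W = -20
b(k, s) = k/(k + s) (b(k, s) = (k + 0*s)/(k + s) = (k + 0)/(k + s) = k/(k + s))
Y(m) = -20/(-20 + m)
Y(-8)*(-33 + 157) = (-20/(-20 - 8))*(-33 + 157) = -20/(-28)*124 = -20*(-1/28)*124 = (5/7)*124 = 620/7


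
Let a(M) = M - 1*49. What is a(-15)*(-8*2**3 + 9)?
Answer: 3520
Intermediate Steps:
a(M) = -49 + M (a(M) = M - 49 = -49 + M)
a(-15)*(-8*2**3 + 9) = (-49 - 15)*(-8*2**3 + 9) = -64*(-8*8 + 9) = -64*(-64 + 9) = -64*(-55) = 3520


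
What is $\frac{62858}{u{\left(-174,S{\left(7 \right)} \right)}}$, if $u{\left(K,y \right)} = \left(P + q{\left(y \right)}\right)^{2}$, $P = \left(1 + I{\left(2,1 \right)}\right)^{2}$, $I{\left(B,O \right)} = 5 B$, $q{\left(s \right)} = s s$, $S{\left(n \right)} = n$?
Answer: $\frac{31429}{14450} \approx 2.175$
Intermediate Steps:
$q{\left(s \right)} = s^{2}$
$P = 121$ ($P = \left(1 + 5 \cdot 2\right)^{2} = \left(1 + 10\right)^{2} = 11^{2} = 121$)
$u{\left(K,y \right)} = \left(121 + y^{2}\right)^{2}$
$\frac{62858}{u{\left(-174,S{\left(7 \right)} \right)}} = \frac{62858}{\left(121 + 7^{2}\right)^{2}} = \frac{62858}{\left(121 + 49\right)^{2}} = \frac{62858}{170^{2}} = \frac{62858}{28900} = 62858 \cdot \frac{1}{28900} = \frac{31429}{14450}$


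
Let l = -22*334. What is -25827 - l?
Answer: -18479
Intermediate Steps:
l = -7348
-25827 - l = -25827 - 1*(-7348) = -25827 + 7348 = -18479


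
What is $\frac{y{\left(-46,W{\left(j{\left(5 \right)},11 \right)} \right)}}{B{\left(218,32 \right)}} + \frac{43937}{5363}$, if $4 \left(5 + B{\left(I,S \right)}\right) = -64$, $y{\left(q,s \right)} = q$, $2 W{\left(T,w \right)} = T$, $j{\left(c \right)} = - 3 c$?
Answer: $\frac{1169375}{112623} \approx 10.383$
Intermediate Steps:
$W{\left(T,w \right)} = \frac{T}{2}$
$B{\left(I,S \right)} = -21$ ($B{\left(I,S \right)} = -5 + \frac{1}{4} \left(-64\right) = -5 - 16 = -21$)
$\frac{y{\left(-46,W{\left(j{\left(5 \right)},11 \right)} \right)}}{B{\left(218,32 \right)}} + \frac{43937}{5363} = - \frac{46}{-21} + \frac{43937}{5363} = \left(-46\right) \left(- \frac{1}{21}\right) + 43937 \cdot \frac{1}{5363} = \frac{46}{21} + \frac{43937}{5363} = \frac{1169375}{112623}$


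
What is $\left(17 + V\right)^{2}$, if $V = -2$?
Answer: $225$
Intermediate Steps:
$\left(17 + V\right)^{2} = \left(17 - 2\right)^{2} = 15^{2} = 225$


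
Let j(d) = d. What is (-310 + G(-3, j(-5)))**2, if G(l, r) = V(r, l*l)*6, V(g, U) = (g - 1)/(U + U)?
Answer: 97344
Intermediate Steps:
V(g, U) = (-1 + g)/(2*U) (V(g, U) = (-1 + g)/((2*U)) = (-1 + g)*(1/(2*U)) = (-1 + g)/(2*U))
G(l, r) = 3*(-1 + r)/l**2 (G(l, r) = ((-1 + r)/(2*((l*l))))*6 = ((-1 + r)/(2*(l**2)))*6 = ((-1 + r)/(2*l**2))*6 = 3*(-1 + r)/l**2)
(-310 + G(-3, j(-5)))**2 = (-310 + 3*(-1 - 5)/(-3)**2)**2 = (-310 + 3*(1/9)*(-6))**2 = (-310 - 2)**2 = (-312)**2 = 97344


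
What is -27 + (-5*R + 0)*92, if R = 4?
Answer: -1867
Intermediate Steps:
-27 + (-5*R + 0)*92 = -27 + (-5*4 + 0)*92 = -27 + (-20 + 0)*92 = -27 - 20*92 = -27 - 1840 = -1867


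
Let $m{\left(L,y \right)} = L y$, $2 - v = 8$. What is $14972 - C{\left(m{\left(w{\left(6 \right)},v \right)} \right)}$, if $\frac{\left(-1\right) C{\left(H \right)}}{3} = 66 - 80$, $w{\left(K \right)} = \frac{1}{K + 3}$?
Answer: $14930$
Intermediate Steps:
$w{\left(K \right)} = \frac{1}{3 + K}$
$v = -6$ ($v = 2 - 8 = -6$)
$C{\left(H \right)} = 42$ ($C{\left(H \right)} = - 3 \left(66 - 80\right) = \left(-3\right) \left(-14\right) = 42$)
$14972 - C{\left(m{\left(w{\left(6 \right)},v \right)} \right)} = 14972 - 42 = 14930$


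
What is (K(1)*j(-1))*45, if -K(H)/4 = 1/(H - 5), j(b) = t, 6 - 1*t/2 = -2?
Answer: 720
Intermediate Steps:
t = 16 (t = 12 - 2*(-2) = 12 + 4 = 16)
j(b) = 16
K(H) = -4/(-5 + H) (K(H) = -4/(H - 5) = -4/(-5 + H))
(K(1)*j(-1))*45 = (-4/(-5 + 1)*16)*45 = (-4/(-4)*16)*45 = (-4*(-1/4)*16)*45 = (1*16)*45 = 16*45 = 720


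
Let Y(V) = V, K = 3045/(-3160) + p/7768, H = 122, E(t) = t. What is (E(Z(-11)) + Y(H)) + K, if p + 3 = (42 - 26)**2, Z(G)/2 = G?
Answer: 7599481/76709 ≈ 99.069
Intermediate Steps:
Z(G) = 2*G
p = 253 (p = -3 + (42 - 26)**2 = -3 + 16**2 = -3 + 256 = 253)
K = -71419/76709 (K = 3045/(-3160) + 253/7768 = 3045*(-1/3160) + 253*(1/7768) = -609/632 + 253/7768 = -71419/76709 ≈ -0.93104)
(E(Z(-11)) + Y(H)) + K = (2*(-11) + 122) - 71419/76709 = (-22 + 122) - 71419/76709 = 100 - 71419/76709 = 7599481/76709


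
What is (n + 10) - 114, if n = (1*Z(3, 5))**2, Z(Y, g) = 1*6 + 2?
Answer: -40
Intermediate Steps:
Z(Y, g) = 8 (Z(Y, g) = 6 + 2 = 8)
n = 64 (n = (1*8)**2 = 8**2 = 64)
(n + 10) - 114 = (64 + 10) - 114 = 74 - 114 = -40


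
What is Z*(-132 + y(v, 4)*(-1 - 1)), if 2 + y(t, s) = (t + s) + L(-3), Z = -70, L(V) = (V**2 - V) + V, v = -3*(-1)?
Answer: 11200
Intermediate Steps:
v = 3
L(V) = V**2
y(t, s) = 7 + s + t (y(t, s) = -2 + ((t + s) + (-3)**2) = -2 + ((s + t) + 9) = -2 + (9 + s + t) = 7 + s + t)
Z*(-132 + y(v, 4)*(-1 - 1)) = -70*(-132 + (7 + 4 + 3)*(-1 - 1)) = -70*(-132 + 14*(-2)) = -70*(-132 - 28) = -70*(-160) = 11200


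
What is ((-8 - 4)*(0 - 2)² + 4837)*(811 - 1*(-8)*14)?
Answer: 4420247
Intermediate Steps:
((-8 - 4)*(0 - 2)² + 4837)*(811 - 1*(-8)*14) = (-12*(-2)² + 4837)*(811 + 8*14) = (-12*4 + 4837)*(811 + 112) = (-48 + 4837)*923 = 4789*923 = 4420247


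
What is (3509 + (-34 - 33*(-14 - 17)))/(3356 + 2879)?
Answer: 4498/6235 ≈ 0.72141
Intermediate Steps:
(3509 + (-34 - 33*(-14 - 17)))/(3356 + 2879) = (3509 + (-34 - 33*(-31)))/6235 = (3509 + (-34 + 1023))*(1/6235) = (3509 + 989)*(1/6235) = 4498*(1/6235) = 4498/6235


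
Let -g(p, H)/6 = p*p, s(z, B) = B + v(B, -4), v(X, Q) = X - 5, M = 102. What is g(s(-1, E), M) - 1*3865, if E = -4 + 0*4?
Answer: -4879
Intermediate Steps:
v(X, Q) = -5 + X
E = -4 (E = -4 + 0 = -4)
s(z, B) = -5 + 2*B (s(z, B) = B + (-5 + B) = -5 + 2*B)
g(p, H) = -6*p**2 (g(p, H) = -6*p*p = -6*p**2)
g(s(-1, E), M) - 1*3865 = -6*(-5 + 2*(-4))**2 - 1*3865 = -6*(-5 - 8)**2 - 3865 = -6*(-13)**2 - 3865 = -6*169 - 3865 = -1014 - 3865 = -4879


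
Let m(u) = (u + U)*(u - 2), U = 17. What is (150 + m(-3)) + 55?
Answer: 135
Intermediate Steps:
m(u) = (-2 + u)*(17 + u) (m(u) = (u + 17)*(u - 2) = (17 + u)*(-2 + u) = (-2 + u)*(17 + u))
(150 + m(-3)) + 55 = (150 + (-34 + (-3)² + 15*(-3))) + 55 = (150 + (-34 + 9 - 45)) + 55 = (150 - 70) + 55 = 80 + 55 = 135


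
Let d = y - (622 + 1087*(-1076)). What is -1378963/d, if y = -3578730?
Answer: 1378963/2409740 ≈ 0.57225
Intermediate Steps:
d = -2409740 (d = -3578730 - (622 + 1087*(-1076)) = -3578730 - (622 - 1169612) = -3578730 - 1*(-1168990) = -3578730 + 1168990 = -2409740)
-1378963/d = -1378963/(-2409740) = -1378963*(-1/2409740) = 1378963/2409740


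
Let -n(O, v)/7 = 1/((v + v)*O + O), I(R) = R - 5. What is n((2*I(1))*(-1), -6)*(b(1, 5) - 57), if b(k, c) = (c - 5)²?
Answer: -399/88 ≈ -4.5341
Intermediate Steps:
I(R) = -5 + R
b(k, c) = (-5 + c)²
n(O, v) = -7/(O + 2*O*v) (n(O, v) = -7/((v + v)*O + O) = -7/((2*v)*O + O) = -7/(2*O*v + O) = -7/(O + 2*O*v))
n((2*I(1))*(-1), -6)*(b(1, 5) - 57) = (-7/(((2*(-5 + 1))*(-1))*(1 + 2*(-6))))*((-5 + 5)² - 57) = (-7/(((2*(-4))*(-1))*(1 - 12)))*(0² - 57) = (-7/(-8*(-1)*(-11)))*(0 - 57) = -7*(-1/11)/8*(-57) = -7*⅛*(-1/11)*(-57) = (7/88)*(-57) = -399/88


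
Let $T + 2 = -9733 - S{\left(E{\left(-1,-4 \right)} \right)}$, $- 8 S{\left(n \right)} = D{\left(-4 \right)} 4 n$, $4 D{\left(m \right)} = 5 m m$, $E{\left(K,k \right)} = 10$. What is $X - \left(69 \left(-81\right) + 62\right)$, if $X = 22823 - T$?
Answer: $37985$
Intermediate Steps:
$D{\left(m \right)} = \frac{5 m^{2}}{4}$ ($D{\left(m \right)} = \frac{5 m m}{4} = \frac{5 m^{2}}{4}$)
$S{\left(n \right)} = - 10 n$ ($S{\left(n \right)} = - \frac{\frac{5 \left(-4\right)^{2}}{4} \cdot 4 n}{8} = - \frac{\frac{5}{4} \cdot 16 \cdot 4 n}{8} = - \frac{20 \cdot 4 n}{8} = - \frac{80 n}{8} = - 10 n$)
$T = -9635$ ($T = -2 - \left(9733 - 100\right) = -2 - 9633 = -9635$)
$X = 32458$ ($X = 22823 - -9635 = 22823 + 9635 = 32458$)
$X - \left(69 \left(-81\right) + 62\right) = 32458 - \left(69 \left(-81\right) + 62\right) = 32458 - \left(-5589 + 62\right) = 32458 - -5527 = 32458 + 5527 = 37985$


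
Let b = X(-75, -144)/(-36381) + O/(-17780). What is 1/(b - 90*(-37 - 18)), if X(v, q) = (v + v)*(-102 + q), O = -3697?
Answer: 215618060/1067135536519 ≈ 0.00020205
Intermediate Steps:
X(v, q) = 2*v*(-102 + q) (X(v, q) = (2*v)*(-102 + q) = 2*v*(-102 + q))
b = -173860481/215618060 (b = (2*(-75)*(-102 - 144))/(-36381) - 3697/(-17780) = (2*(-75)*(-246))*(-1/36381) - 3697*(-1/17780) = 36900*(-1/36381) + 3697/17780 = -12300/12127 + 3697/17780 = -173860481/215618060 ≈ -0.80634)
1/(b - 90*(-37 - 18)) = 1/(-173860481/215618060 - 90*(-37 - 18)) = 1/(-173860481/215618060 - 90*(-55)) = 1/(-173860481/215618060 + 4950) = 1/(1067135536519/215618060) = 215618060/1067135536519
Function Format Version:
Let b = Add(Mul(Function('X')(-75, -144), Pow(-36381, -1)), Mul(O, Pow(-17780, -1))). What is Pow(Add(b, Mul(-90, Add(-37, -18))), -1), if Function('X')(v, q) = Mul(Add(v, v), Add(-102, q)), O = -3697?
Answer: Rational(215618060, 1067135536519) ≈ 0.00020205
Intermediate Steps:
Function('X')(v, q) = Mul(2, v, Add(-102, q)) (Function('X')(v, q) = Mul(Mul(2, v), Add(-102, q)) = Mul(2, v, Add(-102, q)))
b = Rational(-173860481, 215618060) (b = Add(Mul(Mul(2, -75, Add(-102, -144)), Pow(-36381, -1)), Mul(-3697, Pow(-17780, -1))) = Add(Mul(Mul(2, -75, -246), Rational(-1, 36381)), Mul(-3697, Rational(-1, 17780))) = Add(Mul(36900, Rational(-1, 36381)), Rational(3697, 17780)) = Add(Rational(-12300, 12127), Rational(3697, 17780)) = Rational(-173860481, 215618060) ≈ -0.80634)
Pow(Add(b, Mul(-90, Add(-37, -18))), -1) = Pow(Add(Rational(-173860481, 215618060), Mul(-90, Add(-37, -18))), -1) = Pow(Add(Rational(-173860481, 215618060), Mul(-90, -55)), -1) = Pow(Add(Rational(-173860481, 215618060), 4950), -1) = Pow(Rational(1067135536519, 215618060), -1) = Rational(215618060, 1067135536519)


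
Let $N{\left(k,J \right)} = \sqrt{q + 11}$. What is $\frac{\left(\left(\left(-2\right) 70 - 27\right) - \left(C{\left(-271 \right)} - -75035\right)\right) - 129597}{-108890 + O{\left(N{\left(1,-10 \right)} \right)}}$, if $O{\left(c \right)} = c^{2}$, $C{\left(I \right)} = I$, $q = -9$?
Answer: $\frac{8522}{4537} \approx 1.8783$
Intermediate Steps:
$N{\left(k,J \right)} = \sqrt{2}$ ($N{\left(k,J \right)} = \sqrt{-9 + 11} = \sqrt{2}$)
$\frac{\left(\left(\left(-2\right) 70 - 27\right) - \left(C{\left(-271 \right)} - -75035\right)\right) - 129597}{-108890 + O{\left(N{\left(1,-10 \right)} \right)}} = \frac{\left(\left(\left(-2\right) 70 - 27\right) - \left(-271 - -75035\right)\right) - 129597}{-108890 + \left(\sqrt{2}\right)^{2}} = \frac{\left(\left(-140 - 27\right) - \left(-271 + 75035\right)\right) - 129597}{-108890 + 2} = \frac{\left(-167 - 74764\right) - 129597}{-108888} = \left(\left(-167 - 74764\right) - 129597\right) \left(- \frac{1}{108888}\right) = \left(-74931 - 129597\right) \left(- \frac{1}{108888}\right) = \left(-204528\right) \left(- \frac{1}{108888}\right) = \frac{8522}{4537}$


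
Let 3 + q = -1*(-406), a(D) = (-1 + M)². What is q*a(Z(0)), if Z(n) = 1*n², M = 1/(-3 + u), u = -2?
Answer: 14508/25 ≈ 580.32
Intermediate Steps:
M = -⅕ (M = 1/(-3 - 2) = 1/(-5) = -⅕ ≈ -0.20000)
Z(n) = n²
a(D) = 36/25 (a(D) = (-1 - ⅕)² = (-6/5)² = 36/25)
q = 403 (q = -3 - 1*(-406) = -3 + 406 = 403)
q*a(Z(0)) = 403*(36/25) = 14508/25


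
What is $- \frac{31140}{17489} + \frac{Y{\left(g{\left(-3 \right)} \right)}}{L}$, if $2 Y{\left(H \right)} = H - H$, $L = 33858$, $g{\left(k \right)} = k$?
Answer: $- \frac{31140}{17489} \approx -1.7805$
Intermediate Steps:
$Y{\left(H \right)} = 0$ ($Y{\left(H \right)} = \frac{H - H}{2} = \frac{1}{2} \cdot 0 = 0$)
$- \frac{31140}{17489} + \frac{Y{\left(g{\left(-3 \right)} \right)}}{L} = - \frac{31140}{17489} + \frac{0}{33858} = \left(-31140\right) \frac{1}{17489} + 0 \cdot \frac{1}{33858} = - \frac{31140}{17489} + 0 = - \frac{31140}{17489}$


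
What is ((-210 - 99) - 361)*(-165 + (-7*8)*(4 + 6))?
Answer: 485750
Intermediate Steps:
((-210 - 99) - 361)*(-165 + (-7*8)*(4 + 6)) = (-309 - 361)*(-165 - 56*10) = -670*(-165 - 560) = -670*(-725) = 485750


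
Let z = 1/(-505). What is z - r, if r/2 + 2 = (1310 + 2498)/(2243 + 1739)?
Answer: 2096789/1005455 ≈ 2.0854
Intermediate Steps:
r = -4156/1991 (r = -4 + 2*((1310 + 2498)/(2243 + 1739)) = -4 + 2*(3808/3982) = -4 + 2*(3808*(1/3982)) = -4 + 2*(1904/1991) = -4 + 3808/1991 = -4156/1991 ≈ -2.0874)
z = -1/505 ≈ -0.0019802
z - r = -1/505 - 1*(-4156/1991) = -1/505 + 4156/1991 = 2096789/1005455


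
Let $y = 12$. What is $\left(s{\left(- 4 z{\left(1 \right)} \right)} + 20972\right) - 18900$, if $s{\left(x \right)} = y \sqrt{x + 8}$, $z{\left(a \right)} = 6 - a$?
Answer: $2072 + 24 i \sqrt{3} \approx 2072.0 + 41.569 i$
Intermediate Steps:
$s{\left(x \right)} = 12 \sqrt{8 + x}$ ($s{\left(x \right)} = 12 \sqrt{x + 8} = 12 \sqrt{8 + x}$)
$\left(s{\left(- 4 z{\left(1 \right)} \right)} + 20972\right) - 18900 = \left(12 \sqrt{8 - 4 \left(6 - 1\right)} + 20972\right) - 18900 = \left(12 \sqrt{8 - 20} + 20972\right) - 18900 = \left(12 \sqrt{-12} + 20972\right) - 18900 = \left(12 \cdot 2 i \sqrt{3} + 20972\right) - 18900 = \left(24 i \sqrt{3} + 20972\right) - 18900 = \left(20972 + 24 i \sqrt{3}\right) - 18900 = 2072 + 24 i \sqrt{3}$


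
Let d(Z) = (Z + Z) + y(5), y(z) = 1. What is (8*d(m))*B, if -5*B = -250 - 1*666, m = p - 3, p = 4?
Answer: 21984/5 ≈ 4396.8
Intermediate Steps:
m = 1 (m = 4 - 3 = 1)
d(Z) = 1 + 2*Z (d(Z) = (Z + Z) + 1 = 2*Z + 1 = 1 + 2*Z)
B = 916/5 (B = -(-250 - 1*666)/5 = -(-250 - 666)/5 = -⅕*(-916) = 916/5 ≈ 183.20)
(8*d(m))*B = (8*(1 + 2*1))*(916/5) = (8*(1 + 2))*(916/5) = (8*3)*(916/5) = 24*(916/5) = 21984/5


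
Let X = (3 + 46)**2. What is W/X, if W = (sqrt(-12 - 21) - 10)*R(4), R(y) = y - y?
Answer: 0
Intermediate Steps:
R(y) = 0
W = 0 (W = (sqrt(-12 - 21) - 10)*0 = (sqrt(-33) - 10)*0 = (I*sqrt(33) - 10)*0 = (-10 + I*sqrt(33))*0 = 0)
X = 2401 (X = 49**2 = 2401)
W/X = 0/2401 = 0*(1/2401) = 0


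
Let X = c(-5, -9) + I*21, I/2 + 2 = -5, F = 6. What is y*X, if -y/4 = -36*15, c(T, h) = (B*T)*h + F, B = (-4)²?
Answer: 933120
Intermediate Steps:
I = -14 (I = -4 + 2*(-5) = -4 - 10 = -14)
B = 16
c(T, h) = 6 + 16*T*h (c(T, h) = (16*T)*h + 6 = 16*T*h + 6 = 6 + 16*T*h)
y = 2160 (y = -(-144)*15 = -4*(-540) = 2160)
X = 432 (X = (6 + 16*(-5)*(-9)) - 14*21 = (6 + 720) - 294 = 726 - 294 = 432)
y*X = 2160*432 = 933120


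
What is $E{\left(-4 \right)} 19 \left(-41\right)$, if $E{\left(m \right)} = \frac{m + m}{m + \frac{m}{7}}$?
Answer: $- \frac{5453}{4} \approx -1363.3$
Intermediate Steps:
$E{\left(m \right)} = \frac{7}{4}$ ($E{\left(m \right)} = \frac{2 m}{m + m \frac{1}{7}} = \frac{2 m}{m + \frac{m}{7}} = \frac{2 m}{\frac{8}{7} m} = 2 m \frac{7}{8 m} = \frac{7}{4}$)
$E{\left(-4 \right)} 19 \left(-41\right) = \frac{7}{4} \cdot 19 \left(-41\right) = \frac{133}{4} \left(-41\right) = - \frac{5453}{4}$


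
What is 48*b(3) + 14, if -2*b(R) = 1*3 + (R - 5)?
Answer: -10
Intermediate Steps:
b(R) = 1 - R/2 (b(R) = -(1*3 + (R - 5))/2 = -(3 + (-5 + R))/2 = -(-2 + R)/2 = 1 - R/2)
48*b(3) + 14 = 48*(1 - ½*3) + 14 = 48*(1 - 3/2) + 14 = 48*(-½) + 14 = -24 + 14 = -10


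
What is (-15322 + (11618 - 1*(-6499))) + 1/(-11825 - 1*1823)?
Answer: 38146159/13648 ≈ 2795.0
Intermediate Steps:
(-15322 + (11618 - 1*(-6499))) + 1/(-11825 - 1*1823) = (-15322 + (11618 + 6499)) + 1/(-11825 - 1823) = (-15322 + 18117) + 1/(-13648) = 2795 - 1/13648 = 38146159/13648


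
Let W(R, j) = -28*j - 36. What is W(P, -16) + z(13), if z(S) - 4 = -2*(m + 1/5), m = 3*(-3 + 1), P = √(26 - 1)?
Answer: 2138/5 ≈ 427.60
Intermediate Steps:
P = 5 (P = √25 = 5)
W(R, j) = -36 - 28*j
m = -6 (m = 3*(-2) = -6)
z(S) = 78/5 (z(S) = 4 - 2*(-6 + 1/5) = 4 - 2*(-6 + ⅕) = 4 - 2*(-29/5) = 4 + 58/5 = 78/5)
W(P, -16) + z(13) = (-36 - 28*(-16)) + 78/5 = (-36 + 448) + 78/5 = 412 + 78/5 = 2138/5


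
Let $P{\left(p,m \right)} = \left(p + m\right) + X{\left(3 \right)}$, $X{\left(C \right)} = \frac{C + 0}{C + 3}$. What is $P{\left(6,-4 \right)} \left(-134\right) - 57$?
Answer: $-392$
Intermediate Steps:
$X{\left(C \right)} = \frac{C}{3 + C}$
$P{\left(p,m \right)} = \frac{1}{2} + m + p$ ($P{\left(p,m \right)} = \left(p + m\right) + \frac{3}{3 + 3} = \left(m + p\right) + \frac{3}{6} = \left(m + p\right) + 3 \cdot \frac{1}{6} = \left(m + p\right) + \frac{1}{2} = \frac{1}{2} + m + p$)
$P{\left(6,-4 \right)} \left(-134\right) - 57 = \left(\frac{1}{2} - 4 + 6\right) \left(-134\right) - 57 = \frac{5}{2} \left(-134\right) - 57 = -335 - 57 = -392$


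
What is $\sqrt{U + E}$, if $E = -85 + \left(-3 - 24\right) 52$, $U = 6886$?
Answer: $\sqrt{5397} \approx 73.464$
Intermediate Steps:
$E = -1489$ ($E = -85 + \left(-3 - 24\right) 52 = -85 - 1404 = -1489$)
$\sqrt{U + E} = \sqrt{6886 - 1489} = \sqrt{5397}$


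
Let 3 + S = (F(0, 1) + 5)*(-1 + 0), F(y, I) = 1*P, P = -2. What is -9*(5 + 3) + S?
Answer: -78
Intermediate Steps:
F(y, I) = -2 (F(y, I) = 1*(-2) = -2)
S = -6 (S = -3 + (-2 + 5)*(-1 + 0) = -3 + 3*(-1) = -3 - 3 = -6)
-9*(5 + 3) + S = -9*(5 + 3) - 6 = -9*8 - 6 = -72 - 6 = -78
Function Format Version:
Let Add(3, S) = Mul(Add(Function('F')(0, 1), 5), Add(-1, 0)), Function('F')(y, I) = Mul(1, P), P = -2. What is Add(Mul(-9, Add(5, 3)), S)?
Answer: -78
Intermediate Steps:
Function('F')(y, I) = -2 (Function('F')(y, I) = Mul(1, -2) = -2)
S = -6 (S = Add(-3, Mul(Add(-2, 5), Add(-1, 0))) = Add(-3, Mul(3, -1)) = Add(-3, -3) = -6)
Add(Mul(-9, Add(5, 3)), S) = Add(Mul(-9, Add(5, 3)), -6) = Add(Mul(-9, 8), -6) = Add(-72, -6) = -78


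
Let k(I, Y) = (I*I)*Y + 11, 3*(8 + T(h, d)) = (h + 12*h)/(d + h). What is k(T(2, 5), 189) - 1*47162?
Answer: -269565/7 ≈ -38509.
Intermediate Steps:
T(h, d) = -8 + 13*h/(3*(d + h)) (T(h, d) = -8 + ((h + 12*h)/(d + h))/3 = -8 + ((13*h)/(d + h))/3 = -8 + (13*h/(d + h))/3 = -8 + 13*h/(3*(d + h)))
k(I, Y) = 11 + Y*I**2 (k(I, Y) = I**2*Y + 11 = Y*I**2 + 11 = 11 + Y*I**2)
k(T(2, 5), 189) - 1*47162 = (11 + 189*((-8*5 - 11/3*2)/(5 + 2))**2) - 1*47162 = (11 + 189*((-40 - 22/3)/7)**2) - 47162 = (11 + 189*((1/7)*(-142/3))**2) - 47162 = (11 + 189*(-142/21)**2) - 47162 = (11 + 189*(20164/441)) - 47162 = (11 + 60492/7) - 47162 = 60569/7 - 47162 = -269565/7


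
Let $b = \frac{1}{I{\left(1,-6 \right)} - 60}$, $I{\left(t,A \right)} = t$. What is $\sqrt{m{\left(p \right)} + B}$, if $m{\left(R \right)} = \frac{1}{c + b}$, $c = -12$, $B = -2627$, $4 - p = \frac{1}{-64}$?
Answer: $\frac{i \sqrt{1320584818}}{709} \approx 51.255 i$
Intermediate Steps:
$p = \frac{257}{64}$ ($p = 4 - \frac{1}{-64} = 4 - - \frac{1}{64} = 4 + \frac{1}{64} = \frac{257}{64} \approx 4.0156$)
$b = - \frac{1}{59}$ ($b = \frac{1}{1 - 60} = \frac{1}{-59} = - \frac{1}{59} \approx -0.016949$)
$m{\left(R \right)} = - \frac{59}{709}$ ($m{\left(R \right)} = \frac{1}{-12 - \frac{1}{59}} = \frac{1}{- \frac{709}{59}} = - \frac{59}{709}$)
$\sqrt{m{\left(p \right)} + B} = \sqrt{- \frac{59}{709} - 2627} = \sqrt{- \frac{1862602}{709}} = \frac{i \sqrt{1320584818}}{709}$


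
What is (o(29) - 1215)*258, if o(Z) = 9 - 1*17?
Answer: -315534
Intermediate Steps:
o(Z) = -8 (o(Z) = 9 - 17 = -8)
(o(29) - 1215)*258 = (-8 - 1215)*258 = -1223*258 = -315534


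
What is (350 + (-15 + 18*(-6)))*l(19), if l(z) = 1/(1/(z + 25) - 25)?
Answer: -9988/1099 ≈ -9.0883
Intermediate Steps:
l(z) = 1/(-25 + 1/(25 + z)) (l(z) = 1/(1/(25 + z) - 25) = 1/(-25 + 1/(25 + z)))
(350 + (-15 + 18*(-6)))*l(19) = (350 + (-15 + 18*(-6)))*((-25 - 1*19)/(624 + 25*19)) = (350 + (-15 - 108))*((-25 - 19)/(624 + 475)) = (350 - 123)*(-44/1099) = 227*((1/1099)*(-44)) = 227*(-44/1099) = -9988/1099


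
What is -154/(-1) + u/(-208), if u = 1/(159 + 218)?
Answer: 12076063/78416 ≈ 154.00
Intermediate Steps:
u = 1/377 ≈ 0.0026525
-154/(-1) + u/(-208) = -154/(-1) + (1/377)/(-208) = -154*(-1) + (1/377)*(-1/208) = 154 - 1/78416 = 12076063/78416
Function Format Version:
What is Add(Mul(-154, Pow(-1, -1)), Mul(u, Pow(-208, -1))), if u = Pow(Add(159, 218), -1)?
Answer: Rational(12076063, 78416) ≈ 154.00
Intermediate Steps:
u = Rational(1, 377) (u = Pow(377, -1) = Rational(1, 377) ≈ 0.0026525)
Add(Mul(-154, Pow(-1, -1)), Mul(u, Pow(-208, -1))) = Add(Mul(-154, Pow(-1, -1)), Mul(Rational(1, 377), Pow(-208, -1))) = Add(Mul(-154, -1), Mul(Rational(1, 377), Rational(-1, 208))) = Add(154, Rational(-1, 78416)) = Rational(12076063, 78416)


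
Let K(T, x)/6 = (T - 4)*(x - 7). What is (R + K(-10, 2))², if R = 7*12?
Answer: 254016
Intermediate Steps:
K(T, x) = 6*(-7 + x)*(-4 + T) (K(T, x) = 6*((T - 4)*(x - 7)) = 6*((-4 + T)*(-7 + x)) = 6*((-7 + x)*(-4 + T)) = 6*(-7 + x)*(-4 + T))
R = 84
(R + K(-10, 2))² = (84 + (168 - 42*(-10) - 24*2 + 6*(-10)*2))² = (84 + (168 + 420 - 48 - 120))² = (84 + 420)² = 504² = 254016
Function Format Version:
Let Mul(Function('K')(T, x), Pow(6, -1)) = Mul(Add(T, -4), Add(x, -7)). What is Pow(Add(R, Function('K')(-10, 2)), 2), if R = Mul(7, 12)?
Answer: 254016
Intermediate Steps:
Function('K')(T, x) = Mul(6, Add(-7, x), Add(-4, T)) (Function('K')(T, x) = Mul(6, Mul(Add(T, -4), Add(x, -7))) = Mul(6, Mul(Add(-4, T), Add(-7, x))) = Mul(6, Mul(Add(-7, x), Add(-4, T))) = Mul(6, Add(-7, x), Add(-4, T)))
R = 84
Pow(Add(R, Function('K')(-10, 2)), 2) = Pow(Add(84, Add(168, Mul(-42, -10), Mul(-24, 2), Mul(6, -10, 2))), 2) = Pow(Add(84, Add(168, 420, -48, -120)), 2) = Pow(Add(84, 420), 2) = Pow(504, 2) = 254016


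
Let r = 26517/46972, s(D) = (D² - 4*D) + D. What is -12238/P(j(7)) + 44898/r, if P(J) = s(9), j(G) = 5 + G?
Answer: 18926453863/238653 ≈ 79305.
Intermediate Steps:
s(D) = D² - 3*D
P(J) = 54 (P(J) = 9*(-3 + 9) = 9*6 = 54)
r = 26517/46972 (r = 26517*(1/46972) = 26517/46972 ≈ 0.56453)
-12238/P(j(7)) + 44898/r = -12238/54 + 44898/(26517/46972) = -12238*1/54 + 44898*(46972/26517) = -6119/27 + 702982952/8839 = 18926453863/238653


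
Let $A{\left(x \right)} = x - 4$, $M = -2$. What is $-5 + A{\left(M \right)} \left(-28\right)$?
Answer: $163$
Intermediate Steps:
$A{\left(x \right)} = -4 + x$
$-5 + A{\left(M \right)} \left(-28\right) = -5 + \left(-4 - 2\right) \left(-28\right) = -5 - -168 = -5 + 168 = 163$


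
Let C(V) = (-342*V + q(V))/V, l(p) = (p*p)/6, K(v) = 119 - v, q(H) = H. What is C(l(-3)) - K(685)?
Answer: 225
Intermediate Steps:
l(p) = p**2/6 (l(p) = p**2*(1/6) = p**2/6)
C(V) = -341 (C(V) = (-342*V + V)/V = (-341*V)/V = -341)
C(l(-3)) - K(685) = -341 - (119 - 1*685) = -341 - (119 - 685) = -341 - 1*(-566) = -341 + 566 = 225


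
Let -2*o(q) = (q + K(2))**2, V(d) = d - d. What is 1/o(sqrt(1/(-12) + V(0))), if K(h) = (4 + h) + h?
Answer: -72/(48 + I*sqrt(3))**2 ≈ -0.031128 + 0.0022494*I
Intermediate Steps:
V(d) = 0
K(h) = 4 + 2*h
o(q) = -(8 + q)**2/2 (o(q) = -(q + (4 + 2*2))**2/2 = -(q + (4 + 4))**2/2 = -(q + 8)**2/2 = -(8 + q)**2/2)
1/o(sqrt(1/(-12) + V(0))) = 1/(-(8 + sqrt(1/(-12) + 0))**2/2) = 1/(-(8 + sqrt(-1/12 + 0))**2/2) = 1/(-(8 + sqrt(-1/12))**2/2) = 1/(-(8 + I*sqrt(3)/6)**2/2) = -2/(8 + I*sqrt(3)/6)**2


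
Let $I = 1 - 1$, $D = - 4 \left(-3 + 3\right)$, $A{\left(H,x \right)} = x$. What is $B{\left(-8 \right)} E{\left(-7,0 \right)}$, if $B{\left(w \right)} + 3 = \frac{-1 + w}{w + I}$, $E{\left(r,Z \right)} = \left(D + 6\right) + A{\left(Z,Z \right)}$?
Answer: $- \frac{45}{4} \approx -11.25$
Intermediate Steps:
$D = 0$ ($D = \left(-4\right) 0 = 0$)
$I = 0$
$E{\left(r,Z \right)} = 6 + Z$ ($E{\left(r,Z \right)} = \left(0 + 6\right) + Z = 6 + Z$)
$B{\left(w \right)} = -3 + \frac{-1 + w}{w}$ ($B{\left(w \right)} = -3 + \frac{-1 + w}{w + 0} = -3 + \frac{-1 + w}{w}$)
$B{\left(-8 \right)} E{\left(-7,0 \right)} = \left(-2 - \frac{1}{-8}\right) \left(6 + 0\right) = \left(-2 - - \frac{1}{8}\right) 6 = \left(-2 + \frac{1}{8}\right) 6 = \left(- \frac{15}{8}\right) 6 = - \frac{45}{4}$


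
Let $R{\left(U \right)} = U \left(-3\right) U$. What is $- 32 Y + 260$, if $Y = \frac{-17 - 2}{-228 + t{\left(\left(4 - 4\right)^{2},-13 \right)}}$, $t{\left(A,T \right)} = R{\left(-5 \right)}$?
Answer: $\frac{78172}{303} \approx 257.99$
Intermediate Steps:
$R{\left(U \right)} = - 3 U^{2}$ ($R{\left(U \right)} = - 3 U U = - 3 U^{2}$)
$t{\left(A,T \right)} = -75$ ($t{\left(A,T \right)} = - 3 \left(-5\right)^{2} = \left(-3\right) 25 = -75$)
$Y = \frac{19}{303}$ ($Y = \frac{-17 - 2}{-228 - 75} = \frac{-17 + \left(-25 + 23\right)}{-303} = \left(-17 - 2\right) \left(- \frac{1}{303}\right) = \left(-19\right) \left(- \frac{1}{303}\right) = \frac{19}{303} \approx 0.062706$)
$- 32 Y + 260 = \left(-32\right) \frac{19}{303} + 260 = - \frac{608}{303} + 260 = \frac{78172}{303}$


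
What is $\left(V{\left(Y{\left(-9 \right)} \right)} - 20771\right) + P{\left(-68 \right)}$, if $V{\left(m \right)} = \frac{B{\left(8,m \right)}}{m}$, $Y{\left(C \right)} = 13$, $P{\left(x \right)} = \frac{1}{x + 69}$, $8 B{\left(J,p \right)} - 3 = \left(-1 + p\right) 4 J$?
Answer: $- \frac{2159693}{104} \approx -20766.0$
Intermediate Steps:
$B{\left(J,p \right)} = \frac{3}{8} + \frac{J \left(-4 + 4 p\right)}{8}$ ($B{\left(J,p \right)} = \frac{3}{8} + \frac{\left(-1 + p\right) 4 J}{8} = \frac{3}{8} + \frac{\left(-4 + 4 p\right) J}{8} = \frac{3}{8} + \frac{J \left(-4 + 4 p\right)}{8}$)
$P{\left(x \right)} = \frac{1}{69 + x}$
$V{\left(m \right)} = \frac{- \frac{29}{8} + 4 m}{m}$ ($V{\left(m \right)} = \frac{\frac{3}{8} - 4 + \frac{1}{2} \cdot 8 m}{m} = \frac{\frac{3}{8} - 4 + 4 m}{m} = \frac{- \frac{29}{8} + 4 m}{m}$)
$\left(V{\left(Y{\left(-9 \right)} \right)} - 20771\right) + P{\left(-68 \right)} = \left(\left(4 - \frac{29}{8 \cdot 13}\right) - 20771\right) + \frac{1}{69 - 68} = \left(\left(4 - \frac{29}{104}\right) - 20771\right) + 1^{-1} = \left(\left(4 - \frac{29}{104}\right) - 20771\right) + 1 = \left(\frac{387}{104} - 20771\right) + 1 = - \frac{2159797}{104} + 1 = - \frac{2159693}{104}$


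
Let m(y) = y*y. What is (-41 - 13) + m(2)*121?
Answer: 430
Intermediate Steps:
m(y) = y**2
(-41 - 13) + m(2)*121 = (-41 - 13) + 2**2*121 = -54 + 4*121 = -54 + 484 = 430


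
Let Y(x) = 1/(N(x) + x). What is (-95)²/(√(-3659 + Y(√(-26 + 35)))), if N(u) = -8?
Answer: -9025*I*√22870/9148 ≈ -149.2*I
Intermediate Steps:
Y(x) = 1/(-8 + x)
(-95)²/(√(-3659 + Y(√(-26 + 35)))) = (-95)²/(√(-3659 + 1/(-8 + √(-26 + 35)))) = 9025/(√(-3659 + 1/(-8 + √9))) = 9025/(√(-3659 + 1/(-8 + 3))) = 9025/(√(-3659 + 1/(-5))) = 9025/(√(-3659 - ⅕)) = 9025/(√(-18296/5)) = 9025/((2*I*√22870/5)) = 9025*(-I*√22870/9148) = -9025*I*√22870/9148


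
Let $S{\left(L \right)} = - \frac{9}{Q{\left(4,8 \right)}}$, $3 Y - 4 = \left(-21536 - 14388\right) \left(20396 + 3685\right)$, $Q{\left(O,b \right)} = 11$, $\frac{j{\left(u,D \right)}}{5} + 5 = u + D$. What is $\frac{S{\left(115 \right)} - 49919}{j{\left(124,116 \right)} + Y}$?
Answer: $\frac{1647354}{9515905465} \approx 0.00017312$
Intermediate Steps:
$j{\left(u,D \right)} = -25 + 5 D + 5 u$ ($j{\left(u,D \right)} = -25 + 5 \left(u + D\right) = -25 + 5 \left(D + u\right) = -25 + \left(5 D + 5 u\right) = -25 + 5 D + 5 u$)
$Y = - \frac{865085840}{3}$ ($Y = \frac{4}{3} + \frac{\left(-21536 - 14388\right) \left(20396 + 3685\right)}{3} = \frac{4}{3} + \frac{\left(-35924\right) 24081}{3} = \frac{4}{3} + \frac{1}{3} \left(-865085844\right) = \frac{4}{3} - 288361948 = - \frac{865085840}{3} \approx -2.8836 \cdot 10^{8}$)
$S{\left(L \right)} = - \frac{9}{11}$
$\frac{S{\left(115 \right)} - 49919}{j{\left(124,116 \right)} + Y} = \frac{- \frac{9}{11} - 49919}{\left(-25 + 5 \cdot 116 + 5 \cdot 124\right) - \frac{865085840}{3}} = - \frac{549118}{11 \left(\left(-25 + 580 + 620\right) - \frac{865085840}{3}\right)} = - \frac{549118}{11 \left(1175 - \frac{865085840}{3}\right)} = - \frac{549118}{11 \left(- \frac{865082315}{3}\right)} = \left(- \frac{549118}{11}\right) \left(- \frac{3}{865082315}\right) = \frac{1647354}{9515905465}$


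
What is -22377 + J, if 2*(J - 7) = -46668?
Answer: -45704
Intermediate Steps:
J = -23327 (J = 7 + (½)*(-46668) = 7 - 23334 = -23327)
-22377 + J = -22377 - 23327 = -45704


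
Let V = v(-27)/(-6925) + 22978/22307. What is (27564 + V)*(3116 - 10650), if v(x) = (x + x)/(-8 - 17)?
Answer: -802019698878251848/3861899375 ≈ -2.0767e+8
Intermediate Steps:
v(x) = -2*x/25 (v(x) = (2*x)/(-25) = (2*x)*(-1/25) = -2*x/25)
V = 3976861672/3861899375 (V = -2/25*(-27)/(-6925) + 22978/22307 = (54/25)*(-1/6925) + 22978*(1/22307) = -54/173125 + 22978/22307 = 3976861672/3861899375 ≈ 1.0298)
(27564 + V)*(3116 - 10650) = (27564 + 3976861672/3861899375)*(3116 - 10650) = (106453371234172/3861899375)*(-7534) = -802019698878251848/3861899375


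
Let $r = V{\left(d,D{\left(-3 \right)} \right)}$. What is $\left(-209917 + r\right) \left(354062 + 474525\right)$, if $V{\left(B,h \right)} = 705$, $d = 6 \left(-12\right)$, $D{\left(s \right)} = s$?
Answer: $-173350343444$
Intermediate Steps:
$d = -72$
$r = 705$
$\left(-209917 + r\right) \left(354062 + 474525\right) = \left(-209917 + 705\right) \left(354062 + 474525\right) = \left(-209212\right) 828587 = -173350343444$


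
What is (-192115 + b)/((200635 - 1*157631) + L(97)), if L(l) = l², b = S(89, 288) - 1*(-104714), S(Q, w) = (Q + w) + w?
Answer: -28912/17471 ≈ -1.6549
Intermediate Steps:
S(Q, w) = Q + 2*w
b = 105379 (b = (89 + 2*288) - 1*(-104714) = (89 + 576) + 104714 = 665 + 104714 = 105379)
(-192115 + b)/((200635 - 1*157631) + L(97)) = (-192115 + 105379)/((200635 - 1*157631) + 97²) = -86736/((200635 - 157631) + 9409) = -86736/(43004 + 9409) = -86736/52413 = -86736*1/52413 = -28912/17471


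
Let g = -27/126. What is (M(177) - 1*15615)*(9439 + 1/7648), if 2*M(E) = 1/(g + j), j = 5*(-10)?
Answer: -99056156976937/672068 ≈ -1.4739e+8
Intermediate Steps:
g = -3/14 (g = -27*1/126 = -3/14 ≈ -0.21429)
j = -50
M(E) = -7/703 (M(E) = 1/(2*(-3/14 - 50)) = 1/(2*(-703/14)) = (1/2)*(-14/703) = -7/703)
(M(177) - 1*15615)*(9439 + 1/7648) = (-7/703 - 1*15615)*(9439 + 1/7648) = (-7/703 - 15615)*(9439 + 1/7648) = -10977352/703*72189473/7648 = -99056156976937/672068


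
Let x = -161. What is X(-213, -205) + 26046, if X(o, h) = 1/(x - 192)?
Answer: 9194237/353 ≈ 26046.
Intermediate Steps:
X(o, h) = -1/353 (X(o, h) = 1/(-161 - 192) = 1/(-353) = -1/353)
X(-213, -205) + 26046 = -1/353 + 26046 = 9194237/353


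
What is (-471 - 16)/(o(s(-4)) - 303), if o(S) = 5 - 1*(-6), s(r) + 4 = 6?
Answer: 487/292 ≈ 1.6678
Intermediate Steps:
s(r) = 2 (s(r) = -4 + 6 = 2)
o(S) = 11 (o(S) = 5 + 6 = 11)
(-471 - 16)/(o(s(-4)) - 303) = (-471 - 16)/(11 - 303) = -487/(-292) = -487*(-1/292) = 487/292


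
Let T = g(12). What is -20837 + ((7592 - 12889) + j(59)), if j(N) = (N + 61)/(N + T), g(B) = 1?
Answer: -26132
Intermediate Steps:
T = 1
j(N) = (61 + N)/(1 + N) (j(N) = (N + 61)/(N + 1) = (61 + N)/(1 + N))
-20837 + ((7592 - 12889) + j(59)) = -20837 + ((7592 - 12889) + (61 + 59)/(1 + 59)) = -20837 + (-5297 + 120/60) = -20837 + (-5297 + (1/60)*120) = -20837 + (-5297 + 2) = -20837 - 5295 = -26132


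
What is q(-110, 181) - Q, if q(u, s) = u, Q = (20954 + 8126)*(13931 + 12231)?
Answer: -760791070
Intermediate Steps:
Q = 760790960 (Q = 29080*26162 = 760790960)
q(-110, 181) - Q = -110 - 1*760790960 = -110 - 760790960 = -760791070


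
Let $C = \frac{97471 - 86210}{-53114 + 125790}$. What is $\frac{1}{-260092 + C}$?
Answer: $- \frac{72676}{18902434931} \approx -3.8448 \cdot 10^{-6}$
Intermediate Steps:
$C = \frac{11261}{72676} \approx 0.15495$
$\frac{1}{-260092 + C} = \frac{1}{-260092 + \frac{11261}{72676}} = \frac{1}{- \frac{18902434931}{72676}} = - \frac{72676}{18902434931}$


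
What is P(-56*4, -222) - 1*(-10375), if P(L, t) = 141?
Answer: 10516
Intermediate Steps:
P(-56*4, -222) - 1*(-10375) = 141 - 1*(-10375) = 141 + 10375 = 10516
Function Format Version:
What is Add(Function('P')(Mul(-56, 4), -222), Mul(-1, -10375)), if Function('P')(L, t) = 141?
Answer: 10516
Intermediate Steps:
Add(Function('P')(Mul(-56, 4), -222), Mul(-1, -10375)) = Add(141, Mul(-1, -10375)) = Add(141, 10375) = 10516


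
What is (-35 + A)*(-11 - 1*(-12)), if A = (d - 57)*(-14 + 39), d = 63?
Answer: 115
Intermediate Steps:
A = 150 (A = (63 - 57)*(-14 + 39) = 6*25 = 150)
(-35 + A)*(-11 - 1*(-12)) = (-35 + 150)*(-11 - 1*(-12)) = 115*(-11 + 12) = 115*1 = 115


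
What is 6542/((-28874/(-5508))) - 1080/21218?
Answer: 191131034832/153162133 ≈ 1247.9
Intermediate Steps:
6542/((-28874/(-5508))) - 1080/21218 = 6542/((-28874*(-1/5508))) - 1080*1/21218 = 6542/(14437/2754) - 540/10609 = 6542*(2754/14437) - 540/10609 = 18016668/14437 - 540/10609 = 191131034832/153162133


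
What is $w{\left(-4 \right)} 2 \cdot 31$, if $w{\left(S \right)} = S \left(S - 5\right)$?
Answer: $2232$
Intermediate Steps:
$w{\left(S \right)} = S \left(-5 + S\right)$
$w{\left(-4 \right)} 2 \cdot 31 = - 4 \left(-5 - 4\right) 2 \cdot 31 = \left(-4\right) \left(-9\right) 2 \cdot 31 = 36 \cdot 2 \cdot 31 = 72 \cdot 31 = 2232$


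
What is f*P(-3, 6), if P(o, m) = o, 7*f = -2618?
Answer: 1122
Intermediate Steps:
f = -374 (f = (⅐)*(-2618) = -374)
f*P(-3, 6) = -374*(-3) = 1122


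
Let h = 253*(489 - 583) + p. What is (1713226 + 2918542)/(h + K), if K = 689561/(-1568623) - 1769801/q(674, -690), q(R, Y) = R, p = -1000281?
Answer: -4896945527622736/1085469169835963 ≈ -4.5114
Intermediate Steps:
K = -2776615318137/1057251902 (K = 689561/(-1568623) - 1769801/674 = 689561*(-1/1568623) - 1769801*1/674 = -689561/1568623 - 1769801/674 = -2776615318137/1057251902 ≈ -2626.3)
h = -1024063 (h = 253*(489 - 583) - 1000281 = 253*(-94) - 1000281 = -23782 - 1000281 = -1024063)
(1713226 + 2918542)/(h + K) = (1713226 + 2918542)/(-1024063 - 2776615318137/1057251902) = 4631768/(-1085469169835963/1057251902) = 4631768*(-1057251902/1085469169835963) = -4896945527622736/1085469169835963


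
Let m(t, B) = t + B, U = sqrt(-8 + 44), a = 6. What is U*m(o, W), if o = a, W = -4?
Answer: 12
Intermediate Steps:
o = 6
U = 6 (U = sqrt(36) = 6)
m(t, B) = B + t
U*m(o, W) = 6*(-4 + 6) = 6*2 = 12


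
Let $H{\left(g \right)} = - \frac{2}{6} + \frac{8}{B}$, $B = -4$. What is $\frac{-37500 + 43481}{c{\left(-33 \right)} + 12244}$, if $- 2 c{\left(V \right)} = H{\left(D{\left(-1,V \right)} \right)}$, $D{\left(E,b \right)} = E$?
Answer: $\frac{35886}{73471} \approx 0.48844$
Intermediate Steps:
$H{\left(g \right)} = - \frac{7}{3}$ ($H{\left(g \right)} = - \frac{2}{6} + \frac{8}{-4} = \left(-2\right) \frac{1}{6} + 8 \left(- \frac{1}{4}\right) = - \frac{1}{3} - 2 = - \frac{7}{3}$)
$c{\left(V \right)} = \frac{7}{6}$ ($c{\left(V \right)} = \left(- \frac{1}{2}\right) \left(- \frac{7}{3}\right) = \frac{7}{6}$)
$\frac{-37500 + 43481}{c{\left(-33 \right)} + 12244} = \frac{-37500 + 43481}{\frac{7}{6} + 12244} = \frac{5981}{\frac{73471}{6}} = 5981 \cdot \frac{6}{73471} = \frac{35886}{73471}$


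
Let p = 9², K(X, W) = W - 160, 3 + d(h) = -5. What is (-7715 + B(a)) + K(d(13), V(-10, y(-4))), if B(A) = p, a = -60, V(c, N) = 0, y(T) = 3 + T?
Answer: -7794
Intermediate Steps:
d(h) = -8 (d(h) = -3 - 5 = -8)
K(X, W) = -160 + W
p = 81
B(A) = 81
(-7715 + B(a)) + K(d(13), V(-10, y(-4))) = (-7715 + 81) + (-160 + 0) = -7634 - 160 = -7794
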